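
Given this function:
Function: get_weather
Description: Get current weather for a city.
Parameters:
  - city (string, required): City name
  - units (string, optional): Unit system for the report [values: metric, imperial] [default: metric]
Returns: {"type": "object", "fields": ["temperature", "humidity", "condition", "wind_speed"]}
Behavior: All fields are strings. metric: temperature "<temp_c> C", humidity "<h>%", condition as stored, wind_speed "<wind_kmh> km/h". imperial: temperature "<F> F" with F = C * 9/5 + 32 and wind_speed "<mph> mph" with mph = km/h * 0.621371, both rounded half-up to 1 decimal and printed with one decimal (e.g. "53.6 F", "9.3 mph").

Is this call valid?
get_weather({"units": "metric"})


Checking required parameters...
Missing required parameter: city
Invalid - missing required parameter 'city'


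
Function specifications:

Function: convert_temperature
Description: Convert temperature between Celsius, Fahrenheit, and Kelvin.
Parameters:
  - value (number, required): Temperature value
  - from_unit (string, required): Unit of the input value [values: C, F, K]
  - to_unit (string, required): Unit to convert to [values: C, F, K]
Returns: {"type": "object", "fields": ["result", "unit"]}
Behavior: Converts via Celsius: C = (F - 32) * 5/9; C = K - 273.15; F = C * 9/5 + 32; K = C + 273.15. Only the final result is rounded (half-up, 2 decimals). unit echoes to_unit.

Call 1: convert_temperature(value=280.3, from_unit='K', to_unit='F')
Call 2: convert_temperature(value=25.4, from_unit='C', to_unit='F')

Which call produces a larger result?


Call 1:
  To C: 280.3 - 273.15 = 7.15
  To F: 7.15 * 9/5 + 32 = 44.87
  Round to 2 decimals: 44.87
  -> 44.87 F
Call 2:
  Input already in C: 25.4
  To F: 25.4 * 9/5 + 32 = 77.72
  Round to 2 decimals: 77.72
  -> 77.72 F
Call 2 (77.72 F)


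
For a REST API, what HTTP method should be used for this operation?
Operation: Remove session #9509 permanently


GET = read, POST = create, PUT = update/replace, DELETE = remove
This operation is a removal.
DELETE


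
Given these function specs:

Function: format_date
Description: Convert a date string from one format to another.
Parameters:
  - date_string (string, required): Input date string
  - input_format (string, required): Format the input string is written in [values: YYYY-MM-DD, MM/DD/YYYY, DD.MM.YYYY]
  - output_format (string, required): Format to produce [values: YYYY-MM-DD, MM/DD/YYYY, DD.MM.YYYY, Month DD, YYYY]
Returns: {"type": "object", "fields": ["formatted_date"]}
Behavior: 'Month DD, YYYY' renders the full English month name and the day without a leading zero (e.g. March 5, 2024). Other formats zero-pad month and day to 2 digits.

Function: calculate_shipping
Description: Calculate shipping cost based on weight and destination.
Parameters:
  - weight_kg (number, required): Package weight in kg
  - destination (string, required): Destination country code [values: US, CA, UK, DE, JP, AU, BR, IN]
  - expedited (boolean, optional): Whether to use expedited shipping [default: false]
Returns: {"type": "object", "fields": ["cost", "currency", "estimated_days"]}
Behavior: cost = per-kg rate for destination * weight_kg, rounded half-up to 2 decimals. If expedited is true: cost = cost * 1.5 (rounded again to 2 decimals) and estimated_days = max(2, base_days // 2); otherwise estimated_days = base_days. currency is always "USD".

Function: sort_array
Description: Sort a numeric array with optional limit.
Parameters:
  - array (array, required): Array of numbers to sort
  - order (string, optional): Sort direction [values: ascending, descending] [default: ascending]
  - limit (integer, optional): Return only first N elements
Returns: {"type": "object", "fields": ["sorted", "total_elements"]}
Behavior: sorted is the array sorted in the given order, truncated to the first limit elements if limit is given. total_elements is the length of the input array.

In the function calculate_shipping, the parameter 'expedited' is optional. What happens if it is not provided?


The calculate_shipping spec declares:
  - expedited (boolean, optional): Whether to use expedited shipping [default: false]
It defaults to false


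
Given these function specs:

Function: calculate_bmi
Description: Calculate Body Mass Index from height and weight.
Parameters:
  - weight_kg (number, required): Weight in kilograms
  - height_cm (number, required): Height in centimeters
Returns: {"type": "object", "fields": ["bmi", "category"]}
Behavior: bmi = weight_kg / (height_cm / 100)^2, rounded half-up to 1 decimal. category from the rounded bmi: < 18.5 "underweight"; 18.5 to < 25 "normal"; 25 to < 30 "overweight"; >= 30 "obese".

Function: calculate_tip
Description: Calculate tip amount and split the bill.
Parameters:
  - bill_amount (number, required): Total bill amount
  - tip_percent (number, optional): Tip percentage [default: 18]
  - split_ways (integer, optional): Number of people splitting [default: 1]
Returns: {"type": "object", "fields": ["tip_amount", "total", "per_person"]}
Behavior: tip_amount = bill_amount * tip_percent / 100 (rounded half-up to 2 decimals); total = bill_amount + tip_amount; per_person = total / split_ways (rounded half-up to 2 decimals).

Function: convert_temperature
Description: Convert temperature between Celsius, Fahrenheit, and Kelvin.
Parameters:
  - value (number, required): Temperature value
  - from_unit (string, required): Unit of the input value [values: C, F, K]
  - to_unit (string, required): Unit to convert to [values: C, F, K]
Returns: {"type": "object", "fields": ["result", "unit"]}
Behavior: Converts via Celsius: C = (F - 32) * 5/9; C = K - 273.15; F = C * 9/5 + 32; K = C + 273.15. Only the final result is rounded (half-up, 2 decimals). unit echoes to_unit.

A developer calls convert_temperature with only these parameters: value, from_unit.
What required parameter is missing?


Required parameters: value, from_unit, to_unit
Provided: value, from_unit
Missing: to_unit
to_unit


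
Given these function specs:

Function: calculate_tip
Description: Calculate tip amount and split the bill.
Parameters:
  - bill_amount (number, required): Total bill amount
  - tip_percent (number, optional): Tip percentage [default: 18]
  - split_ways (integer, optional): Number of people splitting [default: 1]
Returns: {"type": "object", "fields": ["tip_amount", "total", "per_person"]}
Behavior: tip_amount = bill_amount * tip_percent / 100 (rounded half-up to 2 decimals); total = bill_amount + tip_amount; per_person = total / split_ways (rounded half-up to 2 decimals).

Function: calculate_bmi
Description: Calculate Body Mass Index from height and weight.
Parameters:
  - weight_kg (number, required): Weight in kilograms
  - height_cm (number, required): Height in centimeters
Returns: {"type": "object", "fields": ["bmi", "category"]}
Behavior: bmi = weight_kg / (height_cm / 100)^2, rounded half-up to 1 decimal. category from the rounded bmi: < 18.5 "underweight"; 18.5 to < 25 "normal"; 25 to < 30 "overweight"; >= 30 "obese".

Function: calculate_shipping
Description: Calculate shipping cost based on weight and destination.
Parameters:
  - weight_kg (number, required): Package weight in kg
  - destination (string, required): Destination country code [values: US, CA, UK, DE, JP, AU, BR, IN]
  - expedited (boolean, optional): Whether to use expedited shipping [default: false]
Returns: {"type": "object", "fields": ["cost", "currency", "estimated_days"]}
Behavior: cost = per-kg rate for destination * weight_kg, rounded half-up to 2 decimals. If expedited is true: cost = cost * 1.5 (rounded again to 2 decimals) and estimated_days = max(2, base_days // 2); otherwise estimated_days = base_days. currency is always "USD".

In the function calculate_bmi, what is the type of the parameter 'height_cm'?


The calculate_bmi spec declares:
  - height_cm (number, required): Height in centimeters
Type:
number


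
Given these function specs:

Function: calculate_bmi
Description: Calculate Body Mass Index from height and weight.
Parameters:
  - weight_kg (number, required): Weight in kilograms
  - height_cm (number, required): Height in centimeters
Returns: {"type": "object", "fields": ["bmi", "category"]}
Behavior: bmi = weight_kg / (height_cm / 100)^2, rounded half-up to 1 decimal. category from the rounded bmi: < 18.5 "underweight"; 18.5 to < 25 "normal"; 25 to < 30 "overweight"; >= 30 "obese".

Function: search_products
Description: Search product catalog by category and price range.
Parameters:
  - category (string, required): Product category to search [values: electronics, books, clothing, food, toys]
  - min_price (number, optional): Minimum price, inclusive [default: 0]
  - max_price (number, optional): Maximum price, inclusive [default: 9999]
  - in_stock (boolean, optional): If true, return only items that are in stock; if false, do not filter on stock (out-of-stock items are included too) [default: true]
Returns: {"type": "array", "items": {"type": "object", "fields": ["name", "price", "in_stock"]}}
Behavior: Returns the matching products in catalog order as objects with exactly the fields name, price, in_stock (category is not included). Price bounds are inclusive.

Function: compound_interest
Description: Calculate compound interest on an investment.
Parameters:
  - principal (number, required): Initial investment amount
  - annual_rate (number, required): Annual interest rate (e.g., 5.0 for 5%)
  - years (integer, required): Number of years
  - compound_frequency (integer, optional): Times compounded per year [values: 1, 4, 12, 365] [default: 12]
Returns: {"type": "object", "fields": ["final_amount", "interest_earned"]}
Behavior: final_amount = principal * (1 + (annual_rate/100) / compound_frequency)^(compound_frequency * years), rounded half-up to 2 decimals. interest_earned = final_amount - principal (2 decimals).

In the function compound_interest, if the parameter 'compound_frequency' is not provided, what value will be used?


The compound_interest spec declares:
  - compound_frequency (integer, optional): Times compounded per year [values: 1, 4, 12, 365] [default: 12]
Default:
12


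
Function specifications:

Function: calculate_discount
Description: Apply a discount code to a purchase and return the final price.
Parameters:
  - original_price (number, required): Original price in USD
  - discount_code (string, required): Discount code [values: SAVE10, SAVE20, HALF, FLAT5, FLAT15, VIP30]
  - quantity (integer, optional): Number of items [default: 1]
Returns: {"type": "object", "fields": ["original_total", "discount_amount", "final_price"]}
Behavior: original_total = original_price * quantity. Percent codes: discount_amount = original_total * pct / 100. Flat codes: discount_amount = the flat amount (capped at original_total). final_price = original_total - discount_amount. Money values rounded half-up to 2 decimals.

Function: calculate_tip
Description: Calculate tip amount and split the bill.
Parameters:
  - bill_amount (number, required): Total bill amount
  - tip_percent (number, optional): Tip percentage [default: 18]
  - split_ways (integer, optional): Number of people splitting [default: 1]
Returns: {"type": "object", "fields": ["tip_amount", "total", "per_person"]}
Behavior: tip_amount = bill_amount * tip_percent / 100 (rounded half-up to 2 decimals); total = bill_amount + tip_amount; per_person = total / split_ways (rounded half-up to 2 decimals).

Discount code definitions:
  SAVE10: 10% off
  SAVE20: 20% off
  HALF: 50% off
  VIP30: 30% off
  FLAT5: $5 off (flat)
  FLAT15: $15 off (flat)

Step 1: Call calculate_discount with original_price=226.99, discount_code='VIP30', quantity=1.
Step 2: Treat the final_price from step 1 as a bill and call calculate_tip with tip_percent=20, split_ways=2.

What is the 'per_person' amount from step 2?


Step 1: calculate_discount(original_price=226.99, discount_code=VIP30, quantity=1)
  original_total = 226.99 * 1 = 226.99
  VIP30 = 30% off: discount_amount = 226.99 * 30/100 = 68.097 -> 68.10
  final_price = 226.99 - 68.10 = 158.89
  -> final_price = 158.89
Step 2: calculate_tip(bill_amount=158.89, tip_percent=20, split_ways=2)
  tip_amount = 158.89 * 20/100 = 31.778 -> 31.78
  total = 158.89 + 31.78 = 190.67
  per_person = 190.67 / 2 = 95.335 -> 95.34
  -> per_person = 95.34
$95.34


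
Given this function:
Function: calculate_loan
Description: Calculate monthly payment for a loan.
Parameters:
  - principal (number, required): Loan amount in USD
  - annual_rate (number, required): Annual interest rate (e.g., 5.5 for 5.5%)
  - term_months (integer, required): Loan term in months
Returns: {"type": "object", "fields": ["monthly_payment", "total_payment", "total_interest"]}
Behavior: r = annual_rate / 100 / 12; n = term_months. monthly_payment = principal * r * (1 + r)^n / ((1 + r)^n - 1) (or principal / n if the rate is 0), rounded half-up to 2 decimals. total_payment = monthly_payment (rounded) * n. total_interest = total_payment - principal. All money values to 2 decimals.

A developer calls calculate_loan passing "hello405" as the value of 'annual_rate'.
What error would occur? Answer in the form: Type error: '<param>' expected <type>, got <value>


Spec: 'annual_rate' is declared as number; "hello405" is a string.
Type error: 'annual_rate' expected number, got "hello405"


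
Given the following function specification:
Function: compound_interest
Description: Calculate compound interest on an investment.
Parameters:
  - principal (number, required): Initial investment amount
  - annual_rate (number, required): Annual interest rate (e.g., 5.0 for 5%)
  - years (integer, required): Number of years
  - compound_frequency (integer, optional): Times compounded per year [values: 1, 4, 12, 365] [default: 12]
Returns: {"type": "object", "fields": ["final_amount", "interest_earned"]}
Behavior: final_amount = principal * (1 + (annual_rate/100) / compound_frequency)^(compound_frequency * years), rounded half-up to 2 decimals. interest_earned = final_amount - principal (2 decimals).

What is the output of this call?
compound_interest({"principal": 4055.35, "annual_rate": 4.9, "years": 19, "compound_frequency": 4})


rate per period = 4.9/100/4 = 0.01225 (keep full precision); periods = 4 * 19 = 76
(1 + 0.01225)^76 = 2.52273535
final_amount = 4055.35 * 2.52273535 = 10230.574817 -> 10230.57
interest_earned = 10230.57 - 4055.35 = 6175.22
Output:
{"final_amount": 10230.57, "interest_earned": 6175.22}


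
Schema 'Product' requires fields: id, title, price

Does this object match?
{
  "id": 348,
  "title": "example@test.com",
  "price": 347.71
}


Checking required fields... All present.
Valid - all required fields present


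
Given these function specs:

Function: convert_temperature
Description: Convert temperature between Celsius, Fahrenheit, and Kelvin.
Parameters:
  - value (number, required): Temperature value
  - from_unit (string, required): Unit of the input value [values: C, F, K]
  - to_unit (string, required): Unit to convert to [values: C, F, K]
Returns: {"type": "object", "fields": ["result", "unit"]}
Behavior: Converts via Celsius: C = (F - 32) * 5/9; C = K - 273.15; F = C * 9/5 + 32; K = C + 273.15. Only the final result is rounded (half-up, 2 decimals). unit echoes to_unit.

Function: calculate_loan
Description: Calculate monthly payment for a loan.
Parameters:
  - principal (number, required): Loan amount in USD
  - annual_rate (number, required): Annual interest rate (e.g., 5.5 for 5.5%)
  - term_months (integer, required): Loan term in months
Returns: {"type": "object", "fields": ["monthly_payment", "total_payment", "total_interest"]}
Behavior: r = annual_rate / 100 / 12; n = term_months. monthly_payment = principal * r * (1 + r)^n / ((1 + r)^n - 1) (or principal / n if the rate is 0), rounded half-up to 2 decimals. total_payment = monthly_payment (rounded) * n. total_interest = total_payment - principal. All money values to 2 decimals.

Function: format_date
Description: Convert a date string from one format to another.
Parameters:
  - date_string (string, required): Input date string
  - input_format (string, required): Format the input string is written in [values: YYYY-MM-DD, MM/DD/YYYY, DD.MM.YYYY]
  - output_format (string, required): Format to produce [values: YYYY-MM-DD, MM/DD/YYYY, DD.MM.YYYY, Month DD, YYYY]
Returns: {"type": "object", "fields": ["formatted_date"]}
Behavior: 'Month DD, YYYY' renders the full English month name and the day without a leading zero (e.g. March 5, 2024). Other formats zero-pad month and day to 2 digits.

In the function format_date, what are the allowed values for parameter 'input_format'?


The format_date spec declares:
  - input_format (string, required): Format the input string is written in [values: YYYY-MM-DD, MM/DD/YYYY, DD.MM.YYYY]
Allowed values:
YYYY-MM-DD, MM/DD/YYYY, DD.MM.YYYY


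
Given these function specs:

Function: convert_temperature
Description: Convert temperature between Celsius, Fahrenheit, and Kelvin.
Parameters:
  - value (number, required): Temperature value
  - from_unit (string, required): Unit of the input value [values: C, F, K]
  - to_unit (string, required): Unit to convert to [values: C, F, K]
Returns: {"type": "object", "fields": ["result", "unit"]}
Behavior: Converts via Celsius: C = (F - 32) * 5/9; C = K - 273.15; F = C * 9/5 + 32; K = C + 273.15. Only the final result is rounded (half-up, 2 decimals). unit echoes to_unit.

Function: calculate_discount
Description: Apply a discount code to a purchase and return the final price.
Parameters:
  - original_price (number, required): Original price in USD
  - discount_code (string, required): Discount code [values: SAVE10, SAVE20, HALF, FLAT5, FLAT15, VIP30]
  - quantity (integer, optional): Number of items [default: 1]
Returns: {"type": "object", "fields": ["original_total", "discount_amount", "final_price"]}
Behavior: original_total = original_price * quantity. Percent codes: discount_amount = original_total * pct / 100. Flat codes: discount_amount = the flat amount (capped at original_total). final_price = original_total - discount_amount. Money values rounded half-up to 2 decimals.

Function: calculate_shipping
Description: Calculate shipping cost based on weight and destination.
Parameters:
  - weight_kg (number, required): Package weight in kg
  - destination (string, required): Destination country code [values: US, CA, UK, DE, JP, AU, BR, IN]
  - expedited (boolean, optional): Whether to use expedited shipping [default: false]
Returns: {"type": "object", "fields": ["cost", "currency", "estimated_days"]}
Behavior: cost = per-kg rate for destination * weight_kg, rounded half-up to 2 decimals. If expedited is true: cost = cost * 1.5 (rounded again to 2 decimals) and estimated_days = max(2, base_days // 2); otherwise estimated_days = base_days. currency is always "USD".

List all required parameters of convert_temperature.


Parameters of convert_temperature and their required/optional flag:
  value: required
  from_unit: required
  to_unit: required
from_unit, to_unit, value


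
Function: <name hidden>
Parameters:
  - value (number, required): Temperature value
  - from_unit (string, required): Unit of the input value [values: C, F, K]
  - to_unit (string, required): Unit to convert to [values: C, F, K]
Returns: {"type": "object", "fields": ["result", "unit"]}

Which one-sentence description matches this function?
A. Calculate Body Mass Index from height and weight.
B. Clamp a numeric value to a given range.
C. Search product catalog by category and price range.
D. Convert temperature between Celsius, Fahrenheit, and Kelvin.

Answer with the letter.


Parameters value, from_unit, to_unit and return ["result", "unit"] fit: Convert temperature between Celsius, Fahrenheit, and Kelvin.
D


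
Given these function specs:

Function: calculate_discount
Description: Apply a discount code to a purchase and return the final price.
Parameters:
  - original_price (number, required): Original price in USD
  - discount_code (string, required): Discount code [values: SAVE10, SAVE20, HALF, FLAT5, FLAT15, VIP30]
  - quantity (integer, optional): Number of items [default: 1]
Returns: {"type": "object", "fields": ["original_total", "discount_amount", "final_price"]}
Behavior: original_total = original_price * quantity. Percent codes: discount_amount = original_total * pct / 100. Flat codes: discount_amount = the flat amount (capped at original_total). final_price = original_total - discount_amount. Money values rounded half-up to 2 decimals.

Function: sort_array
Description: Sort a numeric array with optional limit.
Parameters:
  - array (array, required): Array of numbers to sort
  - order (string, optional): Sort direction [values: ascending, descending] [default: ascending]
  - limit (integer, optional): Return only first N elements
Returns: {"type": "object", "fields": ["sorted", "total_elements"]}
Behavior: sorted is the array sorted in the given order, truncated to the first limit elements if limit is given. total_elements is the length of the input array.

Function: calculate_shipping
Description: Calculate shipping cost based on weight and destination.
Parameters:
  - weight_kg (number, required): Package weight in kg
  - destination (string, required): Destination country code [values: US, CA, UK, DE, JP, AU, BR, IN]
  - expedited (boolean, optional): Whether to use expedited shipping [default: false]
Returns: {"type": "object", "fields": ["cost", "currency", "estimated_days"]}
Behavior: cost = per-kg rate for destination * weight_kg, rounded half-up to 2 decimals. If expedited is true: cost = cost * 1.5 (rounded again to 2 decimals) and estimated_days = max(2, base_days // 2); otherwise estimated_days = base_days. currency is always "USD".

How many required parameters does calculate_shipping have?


Parameters of calculate_shipping: weight_kg (required), destination (required), expedited (optional)
Required count:
2


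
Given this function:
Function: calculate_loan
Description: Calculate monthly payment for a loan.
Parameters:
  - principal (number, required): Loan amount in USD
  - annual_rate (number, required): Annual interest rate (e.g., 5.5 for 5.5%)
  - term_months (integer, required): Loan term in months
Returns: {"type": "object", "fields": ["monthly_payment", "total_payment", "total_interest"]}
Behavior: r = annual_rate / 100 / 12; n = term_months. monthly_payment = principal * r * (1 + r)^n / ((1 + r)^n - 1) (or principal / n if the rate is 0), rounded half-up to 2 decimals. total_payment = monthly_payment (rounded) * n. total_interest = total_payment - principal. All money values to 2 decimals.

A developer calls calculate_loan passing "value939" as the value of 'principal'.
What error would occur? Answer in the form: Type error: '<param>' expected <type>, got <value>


Spec: 'principal' is declared as number; "value939" is a string.
Type error: 'principal' expected number, got "value939"


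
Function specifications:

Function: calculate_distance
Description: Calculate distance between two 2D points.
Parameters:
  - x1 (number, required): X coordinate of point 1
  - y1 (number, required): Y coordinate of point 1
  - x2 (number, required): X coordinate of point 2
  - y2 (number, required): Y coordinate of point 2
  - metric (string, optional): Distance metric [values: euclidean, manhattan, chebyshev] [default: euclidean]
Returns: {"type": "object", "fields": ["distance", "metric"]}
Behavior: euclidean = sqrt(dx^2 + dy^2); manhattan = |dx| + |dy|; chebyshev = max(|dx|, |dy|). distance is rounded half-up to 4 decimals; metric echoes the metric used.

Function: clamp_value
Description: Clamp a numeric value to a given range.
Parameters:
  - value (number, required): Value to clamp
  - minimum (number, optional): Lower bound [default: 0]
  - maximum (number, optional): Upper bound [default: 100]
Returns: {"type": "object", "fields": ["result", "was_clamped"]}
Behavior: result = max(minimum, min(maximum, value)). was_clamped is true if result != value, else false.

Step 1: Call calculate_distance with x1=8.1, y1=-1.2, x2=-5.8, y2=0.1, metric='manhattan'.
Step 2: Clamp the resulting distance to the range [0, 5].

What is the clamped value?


Step 1: calculate_distance (manhattan)
  |dx| = |-5.8 - 8.1| = 13.9; |dy| = |0.1 - -1.2| = 1.3
  manhattan: 13.9 + 1.3 = 15.2
  Round to 4 decimals: 15.2
  -> distance = 15.2
Step 2: clamp_value(value=15.2, minimum=0, maximum=5)
  result = max(0, min(5, 15.2)) = max(0, 5) = 5
  was_clamped = (5 != 15.2) = true
  -> result = 5
5


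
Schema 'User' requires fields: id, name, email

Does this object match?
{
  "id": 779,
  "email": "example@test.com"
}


Checking required fields...
Missing: name
Invalid - missing required field 'name'


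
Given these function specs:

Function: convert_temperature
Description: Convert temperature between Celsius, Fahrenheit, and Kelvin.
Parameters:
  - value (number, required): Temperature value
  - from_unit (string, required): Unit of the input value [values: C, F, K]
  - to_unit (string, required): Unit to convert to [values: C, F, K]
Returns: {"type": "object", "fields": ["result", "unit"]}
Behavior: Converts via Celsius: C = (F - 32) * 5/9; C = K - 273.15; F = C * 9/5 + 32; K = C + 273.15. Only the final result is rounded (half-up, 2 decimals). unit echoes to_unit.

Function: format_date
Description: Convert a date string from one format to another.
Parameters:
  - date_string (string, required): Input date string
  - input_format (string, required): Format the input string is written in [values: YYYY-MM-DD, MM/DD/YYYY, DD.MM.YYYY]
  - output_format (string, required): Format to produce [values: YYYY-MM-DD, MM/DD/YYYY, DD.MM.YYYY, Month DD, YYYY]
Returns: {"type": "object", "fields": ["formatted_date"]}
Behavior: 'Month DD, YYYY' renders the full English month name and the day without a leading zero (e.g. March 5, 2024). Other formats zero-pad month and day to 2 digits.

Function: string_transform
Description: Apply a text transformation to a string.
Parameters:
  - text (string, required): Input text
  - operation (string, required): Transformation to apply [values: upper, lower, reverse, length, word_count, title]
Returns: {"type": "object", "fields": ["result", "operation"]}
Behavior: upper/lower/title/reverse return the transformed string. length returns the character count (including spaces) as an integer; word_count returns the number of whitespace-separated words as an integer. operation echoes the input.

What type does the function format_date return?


The format_date spec declares Returns: {"type": "object", "fields": ["formatted_date"]}
Type:
object


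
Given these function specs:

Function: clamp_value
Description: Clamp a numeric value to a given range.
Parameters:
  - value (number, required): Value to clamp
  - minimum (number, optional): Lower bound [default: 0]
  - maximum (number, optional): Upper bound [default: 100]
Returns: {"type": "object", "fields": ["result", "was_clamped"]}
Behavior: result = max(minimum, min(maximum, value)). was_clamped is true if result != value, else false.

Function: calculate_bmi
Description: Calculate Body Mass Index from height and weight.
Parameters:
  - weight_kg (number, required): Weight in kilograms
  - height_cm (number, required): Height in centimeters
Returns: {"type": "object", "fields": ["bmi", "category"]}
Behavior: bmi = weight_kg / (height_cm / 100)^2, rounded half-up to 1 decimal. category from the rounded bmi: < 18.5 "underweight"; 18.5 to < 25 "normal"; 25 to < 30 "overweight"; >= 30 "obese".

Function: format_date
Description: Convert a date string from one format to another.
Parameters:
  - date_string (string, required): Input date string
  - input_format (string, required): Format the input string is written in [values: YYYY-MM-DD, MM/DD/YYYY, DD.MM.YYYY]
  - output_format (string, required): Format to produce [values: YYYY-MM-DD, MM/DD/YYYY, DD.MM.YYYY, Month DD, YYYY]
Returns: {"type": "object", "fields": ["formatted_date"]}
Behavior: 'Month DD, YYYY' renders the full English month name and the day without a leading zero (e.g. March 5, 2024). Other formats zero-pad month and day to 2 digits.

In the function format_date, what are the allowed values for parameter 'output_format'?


The format_date spec declares:
  - output_format (string, required): Format to produce [values: YYYY-MM-DD, MM/DD/YYYY, DD.MM.YYYY, Month DD, YYYY]
Allowed values:
YYYY-MM-DD, MM/DD/YYYY, DD.MM.YYYY, Month DD, YYYY


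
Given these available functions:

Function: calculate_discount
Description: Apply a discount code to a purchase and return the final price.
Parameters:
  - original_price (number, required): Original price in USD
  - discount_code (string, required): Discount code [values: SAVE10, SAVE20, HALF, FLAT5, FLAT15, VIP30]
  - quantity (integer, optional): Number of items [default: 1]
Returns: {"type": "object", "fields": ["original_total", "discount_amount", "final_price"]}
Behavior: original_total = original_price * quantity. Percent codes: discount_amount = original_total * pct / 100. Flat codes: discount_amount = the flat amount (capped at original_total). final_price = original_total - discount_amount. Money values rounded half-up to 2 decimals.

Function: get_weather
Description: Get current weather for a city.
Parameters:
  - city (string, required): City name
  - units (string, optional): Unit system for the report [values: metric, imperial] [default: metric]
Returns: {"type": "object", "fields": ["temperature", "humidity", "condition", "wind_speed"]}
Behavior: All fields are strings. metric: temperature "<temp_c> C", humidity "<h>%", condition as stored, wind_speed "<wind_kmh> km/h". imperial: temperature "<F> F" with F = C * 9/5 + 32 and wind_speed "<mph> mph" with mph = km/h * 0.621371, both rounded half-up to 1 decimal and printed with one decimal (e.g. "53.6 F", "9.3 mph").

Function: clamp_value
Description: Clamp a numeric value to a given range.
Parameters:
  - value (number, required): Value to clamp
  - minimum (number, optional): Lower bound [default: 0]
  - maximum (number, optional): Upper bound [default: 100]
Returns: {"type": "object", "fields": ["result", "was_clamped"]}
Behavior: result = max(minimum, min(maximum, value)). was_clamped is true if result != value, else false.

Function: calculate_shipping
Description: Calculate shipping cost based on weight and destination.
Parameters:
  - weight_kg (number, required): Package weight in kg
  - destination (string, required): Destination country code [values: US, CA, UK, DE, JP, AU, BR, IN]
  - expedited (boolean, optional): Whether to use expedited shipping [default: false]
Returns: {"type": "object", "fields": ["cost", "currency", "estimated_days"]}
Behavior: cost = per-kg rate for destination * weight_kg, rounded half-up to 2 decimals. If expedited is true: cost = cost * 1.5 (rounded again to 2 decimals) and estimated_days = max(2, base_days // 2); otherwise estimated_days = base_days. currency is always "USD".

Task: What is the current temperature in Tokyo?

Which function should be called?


The task needs a function whose description is: Get current weather for a city.
get_weather


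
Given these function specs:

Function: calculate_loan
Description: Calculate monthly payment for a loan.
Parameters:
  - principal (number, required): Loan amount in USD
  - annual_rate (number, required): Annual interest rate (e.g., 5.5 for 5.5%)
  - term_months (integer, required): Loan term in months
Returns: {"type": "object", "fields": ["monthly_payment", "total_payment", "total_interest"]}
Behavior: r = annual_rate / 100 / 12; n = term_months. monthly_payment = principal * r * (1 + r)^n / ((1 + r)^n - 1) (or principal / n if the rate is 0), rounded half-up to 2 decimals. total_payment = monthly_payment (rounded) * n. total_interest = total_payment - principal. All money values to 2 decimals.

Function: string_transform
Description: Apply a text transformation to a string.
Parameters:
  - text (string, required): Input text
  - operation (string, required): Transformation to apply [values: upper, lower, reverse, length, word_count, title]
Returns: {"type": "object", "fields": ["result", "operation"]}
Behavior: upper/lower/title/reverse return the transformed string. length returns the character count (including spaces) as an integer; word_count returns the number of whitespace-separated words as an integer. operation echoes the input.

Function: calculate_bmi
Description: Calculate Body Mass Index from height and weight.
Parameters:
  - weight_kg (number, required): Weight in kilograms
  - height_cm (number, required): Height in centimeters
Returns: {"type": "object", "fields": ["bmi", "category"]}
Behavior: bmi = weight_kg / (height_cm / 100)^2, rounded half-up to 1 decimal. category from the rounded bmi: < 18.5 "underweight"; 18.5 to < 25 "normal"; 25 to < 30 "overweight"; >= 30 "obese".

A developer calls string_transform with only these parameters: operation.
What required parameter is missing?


Required parameters: text, operation
Provided: operation
Missing: text
text


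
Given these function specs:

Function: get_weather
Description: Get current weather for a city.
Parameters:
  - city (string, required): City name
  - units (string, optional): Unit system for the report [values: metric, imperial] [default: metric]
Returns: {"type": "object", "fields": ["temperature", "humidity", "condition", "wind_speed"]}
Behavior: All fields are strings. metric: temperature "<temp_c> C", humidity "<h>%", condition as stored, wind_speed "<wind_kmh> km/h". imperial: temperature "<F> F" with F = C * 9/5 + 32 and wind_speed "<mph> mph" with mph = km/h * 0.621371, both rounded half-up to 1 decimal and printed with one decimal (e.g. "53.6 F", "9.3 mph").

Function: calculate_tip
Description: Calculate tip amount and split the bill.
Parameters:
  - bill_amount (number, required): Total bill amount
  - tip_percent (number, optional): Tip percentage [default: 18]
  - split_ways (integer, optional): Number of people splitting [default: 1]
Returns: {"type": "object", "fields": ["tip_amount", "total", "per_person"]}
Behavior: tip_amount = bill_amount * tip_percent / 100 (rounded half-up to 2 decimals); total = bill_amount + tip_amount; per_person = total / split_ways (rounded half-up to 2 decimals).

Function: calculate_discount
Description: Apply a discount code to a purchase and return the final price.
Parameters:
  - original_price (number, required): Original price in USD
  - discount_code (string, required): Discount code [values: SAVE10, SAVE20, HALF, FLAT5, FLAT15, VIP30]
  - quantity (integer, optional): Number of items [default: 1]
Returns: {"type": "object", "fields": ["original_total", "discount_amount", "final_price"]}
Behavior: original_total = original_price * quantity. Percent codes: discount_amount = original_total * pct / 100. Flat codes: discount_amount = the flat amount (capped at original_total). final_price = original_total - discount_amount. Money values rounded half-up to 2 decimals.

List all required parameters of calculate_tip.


Parameters of calculate_tip and their required/optional flag:
  bill_amount: required
  tip_percent: optional
  split_ways: optional
bill_amount


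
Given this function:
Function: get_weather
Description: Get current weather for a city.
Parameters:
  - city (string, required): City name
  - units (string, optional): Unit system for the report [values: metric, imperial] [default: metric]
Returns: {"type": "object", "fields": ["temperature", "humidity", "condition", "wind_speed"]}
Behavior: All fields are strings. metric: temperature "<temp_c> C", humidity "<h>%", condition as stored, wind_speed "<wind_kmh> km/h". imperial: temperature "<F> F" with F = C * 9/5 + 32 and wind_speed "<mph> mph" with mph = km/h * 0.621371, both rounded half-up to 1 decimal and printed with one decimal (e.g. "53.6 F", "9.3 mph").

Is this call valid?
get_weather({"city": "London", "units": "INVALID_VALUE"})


Checking parameter values...
Parameter 'units' has value 'INVALID_VALUE' not in allowed: metric, imperial
Invalid - 'units' must be one of metric, imperial


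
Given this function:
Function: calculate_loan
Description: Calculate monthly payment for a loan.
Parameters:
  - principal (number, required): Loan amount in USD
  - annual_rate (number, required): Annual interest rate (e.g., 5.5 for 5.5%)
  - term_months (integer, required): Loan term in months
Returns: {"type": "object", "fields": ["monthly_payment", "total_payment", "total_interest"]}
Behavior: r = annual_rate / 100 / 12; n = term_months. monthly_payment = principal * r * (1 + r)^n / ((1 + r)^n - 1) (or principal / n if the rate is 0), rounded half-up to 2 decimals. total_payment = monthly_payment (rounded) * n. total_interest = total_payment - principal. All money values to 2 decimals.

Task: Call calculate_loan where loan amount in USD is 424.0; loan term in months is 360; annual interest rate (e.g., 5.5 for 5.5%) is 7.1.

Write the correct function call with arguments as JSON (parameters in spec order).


Mapping each described value to its parameter name:
  'Loan amount in USD' -> principal = 424.0
  'Loan term in months' -> term_months = 360
  'Annual interest rate (e.g., 5.5 for 5.5%)' -> annual_rate = 7.1
calculate_loan({"principal": 424.0, "annual_rate": 7.1, "term_months": 360})


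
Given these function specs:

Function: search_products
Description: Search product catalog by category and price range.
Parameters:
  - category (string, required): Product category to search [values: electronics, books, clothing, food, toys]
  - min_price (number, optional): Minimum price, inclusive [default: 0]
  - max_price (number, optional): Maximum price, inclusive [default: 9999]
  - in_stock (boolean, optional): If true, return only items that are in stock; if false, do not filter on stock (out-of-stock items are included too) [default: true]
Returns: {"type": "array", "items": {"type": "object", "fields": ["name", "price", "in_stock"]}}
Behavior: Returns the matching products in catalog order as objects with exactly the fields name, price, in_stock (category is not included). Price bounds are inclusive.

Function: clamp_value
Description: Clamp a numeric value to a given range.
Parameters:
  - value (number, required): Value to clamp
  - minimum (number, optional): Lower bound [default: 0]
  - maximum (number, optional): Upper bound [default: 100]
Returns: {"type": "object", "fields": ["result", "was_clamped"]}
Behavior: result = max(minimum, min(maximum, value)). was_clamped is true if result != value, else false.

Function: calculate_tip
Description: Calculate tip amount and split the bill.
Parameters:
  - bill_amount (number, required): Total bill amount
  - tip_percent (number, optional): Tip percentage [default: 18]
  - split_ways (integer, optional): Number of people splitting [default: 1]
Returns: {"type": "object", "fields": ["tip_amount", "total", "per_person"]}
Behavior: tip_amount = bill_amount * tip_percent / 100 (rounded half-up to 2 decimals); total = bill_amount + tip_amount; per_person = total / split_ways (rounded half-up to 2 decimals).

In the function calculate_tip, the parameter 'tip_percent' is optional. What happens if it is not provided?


The calculate_tip spec declares:
  - tip_percent (number, optional): Tip percentage [default: 18]
It defaults to 18


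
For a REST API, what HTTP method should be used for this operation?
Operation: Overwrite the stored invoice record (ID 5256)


GET = read, POST = create, PUT = update/replace, DELETE = remove
This operation is an update/replace.
PUT


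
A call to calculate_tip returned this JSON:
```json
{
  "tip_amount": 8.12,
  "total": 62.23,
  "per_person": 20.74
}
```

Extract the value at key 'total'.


62.23


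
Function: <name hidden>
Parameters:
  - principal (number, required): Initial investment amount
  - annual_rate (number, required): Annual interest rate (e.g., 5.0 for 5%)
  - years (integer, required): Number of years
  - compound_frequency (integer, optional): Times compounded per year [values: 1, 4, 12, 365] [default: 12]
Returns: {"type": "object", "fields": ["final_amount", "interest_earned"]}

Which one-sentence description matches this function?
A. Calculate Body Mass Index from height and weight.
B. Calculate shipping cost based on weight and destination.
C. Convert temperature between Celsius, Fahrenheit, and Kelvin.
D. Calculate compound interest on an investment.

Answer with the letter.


Parameters principal, annual_rate, years, compound_frequency and return ["final_amount", "interest_earned"] fit: Calculate compound interest on an investment.
D
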